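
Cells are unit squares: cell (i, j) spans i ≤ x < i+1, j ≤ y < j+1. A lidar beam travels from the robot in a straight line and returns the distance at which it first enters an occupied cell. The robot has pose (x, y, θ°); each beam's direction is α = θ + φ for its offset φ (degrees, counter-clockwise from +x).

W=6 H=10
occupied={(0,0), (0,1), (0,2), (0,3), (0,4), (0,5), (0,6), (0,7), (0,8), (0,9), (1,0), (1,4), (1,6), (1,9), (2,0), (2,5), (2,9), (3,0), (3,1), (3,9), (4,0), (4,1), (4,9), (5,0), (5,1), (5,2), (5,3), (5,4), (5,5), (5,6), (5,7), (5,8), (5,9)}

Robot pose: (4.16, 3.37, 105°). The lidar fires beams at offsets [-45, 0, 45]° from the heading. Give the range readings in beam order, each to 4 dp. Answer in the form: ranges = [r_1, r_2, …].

beam 1: φ=-45°, α=60°
  cosα=0.5000 sinα=0.8660 | (4,3) | tMaxX 1.6800 tMaxY 0.7275 | tΔX 2.0000 tΔY 1.1547
    t=0.7275 [y] (4,4)
    t=1.6800 [x] (5,4) — stop
  → r_1 = 1.6800
beam 2: φ=0°, α=105°
  cosα=-0.2588 sinα=0.9659 | (4,3) | tMaxX 0.6182 tMaxY 0.6522 | tΔX 3.8637 tΔY 1.0353
    t=0.6182 [x] (3,3)
    t=0.6522 [y] (3,4)
    t=1.6875 [y] (3,5)
    t=2.7228 [y] (3,6)
    t=3.7581 [y] (3,7)
    t=4.4819 [x] (2,7)
    t=4.7933 [y] (2,8)
    t=5.8286 [y] (2,9) — stop
  → r_2 = 5.8286
beam 3: φ=45°, α=150°
  cosα=-0.8660 sinα=0.5000 | (4,3) | tMaxX 0.1848 tMaxY 1.2600 | tΔX 1.1547 tΔY 2.0000
    t=0.1848 [x] (3,3)
    t=1.2600 [y] (3,4)
    t=1.3395 [x] (2,4)
    t=2.4942 [x] (1,4) — stop
  → r_3 = 2.4942

ranges = [1.6800, 5.8286, 2.4942]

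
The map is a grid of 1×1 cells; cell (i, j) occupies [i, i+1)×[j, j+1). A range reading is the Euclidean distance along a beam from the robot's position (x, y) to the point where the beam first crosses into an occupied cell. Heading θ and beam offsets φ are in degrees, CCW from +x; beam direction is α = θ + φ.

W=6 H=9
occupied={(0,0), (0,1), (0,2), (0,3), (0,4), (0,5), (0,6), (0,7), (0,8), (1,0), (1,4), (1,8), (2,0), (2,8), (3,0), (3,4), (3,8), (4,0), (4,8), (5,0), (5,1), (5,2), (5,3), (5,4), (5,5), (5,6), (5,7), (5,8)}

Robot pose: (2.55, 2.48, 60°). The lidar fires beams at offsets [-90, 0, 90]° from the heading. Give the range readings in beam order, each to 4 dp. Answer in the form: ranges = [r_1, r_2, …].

beam 1: φ=-90°, α=330°
  direction (0.8660, -0.5000); cell (2,2); t to first gridline: x 0.5196, y 0.9600 (then +1.1547 / +2.0000)
    (3,2) via x @ 0.5196
    (3,1) via y @ 0.9600
    (4,1) via x @ 1.6743
    (5,1) via x @ 2.8290  # hit
  → r_1 = 2.8290
beam 2: φ=0°, α=60°
  direction (0.5000, 0.8660); cell (2,2); t to first gridline: x 0.9000, y 0.6004 (then +2.0000 / +1.1547)
    (2,3) via y @ 0.6004
    (3,3) via x @ 0.9000
    (3,4) via y @ 1.7551  # hit
  → r_2 = 1.7551
beam 3: φ=90°, α=150°
  direction (-0.8660, 0.5000); cell (2,2); t to first gridline: x 0.6351, y 1.0400 (then +1.1547 / +2.0000)
    (1,2) via x @ 0.6351
    (1,3) via y @ 1.0400
    (0,3) via x @ 1.7898  # hit
  → r_3 = 1.7898

ranges = [2.8290, 1.7551, 1.7898]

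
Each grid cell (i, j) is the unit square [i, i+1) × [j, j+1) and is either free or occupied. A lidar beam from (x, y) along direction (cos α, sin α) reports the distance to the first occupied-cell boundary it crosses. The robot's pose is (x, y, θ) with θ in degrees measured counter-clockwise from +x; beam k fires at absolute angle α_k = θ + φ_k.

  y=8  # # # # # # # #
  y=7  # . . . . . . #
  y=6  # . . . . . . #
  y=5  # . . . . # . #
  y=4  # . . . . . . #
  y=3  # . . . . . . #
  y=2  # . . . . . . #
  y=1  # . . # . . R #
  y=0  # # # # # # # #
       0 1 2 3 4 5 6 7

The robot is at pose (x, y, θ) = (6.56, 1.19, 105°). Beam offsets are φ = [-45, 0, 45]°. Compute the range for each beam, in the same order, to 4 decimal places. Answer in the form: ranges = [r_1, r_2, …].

beam 1: φ=-45°, α=60°
  direction (0.5000, 0.8660); cell (6,1); t to first gridline: x 0.8800, y 0.9353 (then +2.0000 / +1.1547)
    (7,1) via x @ 0.8800  # hit
  → r_1 = 0.8800
beam 2: φ=0°, α=105°
  direction (-0.2588, 0.9659); cell (6,1); t to first gridline: x 2.1637, y 0.8386 (then +3.8637 / +1.0353)
    (6,2) via y @ 0.8386
    (6,3) via y @ 1.8738
    (5,3) via x @ 2.1637
    (5,4) via y @ 2.9091
    (5,5) via y @ 3.9444  # hit
  → r_2 = 3.9444
beam 3: φ=45°, α=150°
  direction (-0.8660, 0.5000); cell (6,1); t to first gridline: x 0.6466, y 1.6200 (then +1.1547 / +2.0000)
    (5,1) via x @ 0.6466
    (5,2) via y @ 1.6200
    (4,2) via x @ 1.8013
    (3,2) via x @ 2.9560
    (3,3) via y @ 3.6200
    (2,3) via x @ 4.1107
    (1,3) via x @ 5.2654
    (1,4) via y @ 5.6200
    (0,4) via x @ 6.4201  # hit
  → r_3 = 6.4201

ranges = [0.8800, 3.9444, 6.4201]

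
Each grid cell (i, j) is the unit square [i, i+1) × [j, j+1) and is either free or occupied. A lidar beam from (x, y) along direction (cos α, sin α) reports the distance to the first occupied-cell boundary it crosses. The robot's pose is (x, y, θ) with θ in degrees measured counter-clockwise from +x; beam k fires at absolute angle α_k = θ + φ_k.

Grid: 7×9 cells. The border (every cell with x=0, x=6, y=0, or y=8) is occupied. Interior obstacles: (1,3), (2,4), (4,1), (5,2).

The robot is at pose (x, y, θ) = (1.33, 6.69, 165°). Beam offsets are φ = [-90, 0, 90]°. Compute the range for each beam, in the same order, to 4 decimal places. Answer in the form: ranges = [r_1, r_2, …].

ranges = [1.3562, 0.3416, 1.2750]

beam 1: φ=-90°, α=75°
  direction (0.2588, 0.9659); cell (1,6); t to first gridline: x 2.5887, y 0.3209 (then +3.8637 / +1.0353)
    (1,7) via y @ 0.3209
    (1,8) via y @ 1.3562  # hit
  → r_1 = 1.3562
beam 2: φ=0°, α=165°
  direction (-0.9659, 0.2588); cell (1,6); t to first gridline: x 0.3416, y 1.1977 (then +1.0353 / +3.8637)
    (0,6) via x @ 0.3416  # hit
  → r_2 = 0.3416
beam 3: φ=90°, α=255°
  direction (-0.2588, -0.9659); cell (1,6); t to first gridline: x 1.2750, y 0.7143 (then +3.8637 / +1.0353)
    (1,5) via y @ 0.7143
    (0,5) via x @ 1.2750  # hit
  → r_3 = 1.2750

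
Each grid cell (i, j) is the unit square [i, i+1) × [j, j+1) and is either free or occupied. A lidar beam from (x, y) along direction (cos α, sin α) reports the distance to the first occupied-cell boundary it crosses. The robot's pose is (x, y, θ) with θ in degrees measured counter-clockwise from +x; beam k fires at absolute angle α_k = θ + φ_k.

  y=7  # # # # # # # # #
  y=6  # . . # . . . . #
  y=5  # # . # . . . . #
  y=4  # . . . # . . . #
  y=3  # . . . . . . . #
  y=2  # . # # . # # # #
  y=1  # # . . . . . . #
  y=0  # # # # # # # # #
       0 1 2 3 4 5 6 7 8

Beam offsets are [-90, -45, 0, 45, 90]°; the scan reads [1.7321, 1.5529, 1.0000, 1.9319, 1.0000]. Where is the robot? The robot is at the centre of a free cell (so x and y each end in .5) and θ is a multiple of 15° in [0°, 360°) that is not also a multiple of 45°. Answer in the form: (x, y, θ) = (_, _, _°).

(x, y, θ) = (2.5, 4.5, 30°)

Enumerate (i+0.5, j+0.5, θ) over the 32 free cells and 16 admissible headings. For each, cast all 5 beams and compare to the given ranges.
  (5.5, 1.5, 150°): beam 1 = 0.5774 ≠ 1.7321 ✗
  (6.5, 3.5, 105°): beam 1 = 1.5529 ≠ 1.7321 ✗
  (6.5, 5.5, 255°): beam 1 = 2.5882 ≠ 1.7321 ✗
  …
  (2.5, 4.5, 30°): r_1=1.7321, r_2=1.5529, r_3=1.0000, r_4=1.9319, r_5=1.0000 — all match ✓
Unique over the lattice → pose = (2.5, 4.5, 30°).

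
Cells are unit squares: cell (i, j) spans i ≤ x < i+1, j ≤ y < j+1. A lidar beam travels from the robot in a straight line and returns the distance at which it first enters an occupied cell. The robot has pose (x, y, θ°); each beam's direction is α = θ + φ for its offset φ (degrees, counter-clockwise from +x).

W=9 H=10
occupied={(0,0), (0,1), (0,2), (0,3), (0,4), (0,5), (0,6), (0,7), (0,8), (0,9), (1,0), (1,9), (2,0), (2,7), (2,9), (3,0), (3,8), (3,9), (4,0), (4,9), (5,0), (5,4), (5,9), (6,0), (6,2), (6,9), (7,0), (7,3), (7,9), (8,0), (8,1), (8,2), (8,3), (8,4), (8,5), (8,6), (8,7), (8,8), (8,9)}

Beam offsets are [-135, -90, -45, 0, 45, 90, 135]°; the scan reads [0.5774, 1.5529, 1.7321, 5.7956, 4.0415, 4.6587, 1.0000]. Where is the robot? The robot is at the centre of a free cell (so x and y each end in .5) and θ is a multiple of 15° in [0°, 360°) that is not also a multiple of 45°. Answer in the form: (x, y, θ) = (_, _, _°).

(x, y, θ) = (1.5, 2.5, 345°)

Candidates: 51 free-cell centres × 16 headings = 816 poses. Raycast each; keep the one whose scan matches to 4 dp.
  (7.5, 5.5, 345°): beam 1 = 1.7321 ≠ 0.5774 ✗
  (7.5, 4.5, 30°): beam 1 = 0.5176 ≠ 0.5774 ✗
  (7.5, 1.5, 120°): beam 1 = 0.5176 ≠ 0.5774 ✗
  (2.5, 2.5, 60°): beam 1 = 1.5529 ≠ 0.5774 ✗
  …
  (1.5, 2.5, 345°): r_1=0.5774, r_2=1.5529, r_3=1.7321, r_4=5.7956, r_5=4.0415, r_6=4.6587, r_7=1.0000 — all match ✓
No second candidate reproduces the full scan.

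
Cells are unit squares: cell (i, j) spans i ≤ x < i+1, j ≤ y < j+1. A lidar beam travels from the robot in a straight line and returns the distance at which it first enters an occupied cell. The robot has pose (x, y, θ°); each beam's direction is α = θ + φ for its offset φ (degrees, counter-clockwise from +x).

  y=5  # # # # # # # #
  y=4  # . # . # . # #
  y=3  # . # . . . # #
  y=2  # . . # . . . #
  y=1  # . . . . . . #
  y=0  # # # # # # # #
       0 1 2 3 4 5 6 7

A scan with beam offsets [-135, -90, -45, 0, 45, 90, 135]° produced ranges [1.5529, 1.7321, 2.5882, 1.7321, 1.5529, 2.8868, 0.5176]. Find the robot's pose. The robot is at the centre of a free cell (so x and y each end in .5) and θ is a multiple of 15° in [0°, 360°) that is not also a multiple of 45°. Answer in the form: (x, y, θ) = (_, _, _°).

The pose lattice has 18·16 = 288 candidates. Test each by forward raycasting.
  (5.5, 4.5, 210°): beam 1 = 0.5176 ≠ 1.5529 ✗
  (2.5, 1.5, 195°): beam 1 = 1.0000 ≠ 1.5529 ✗
  (5.5, 1.5, 120°): beam 3 = 1.9319 ≠ 2.5882 ✗
  …
  (4.5, 2.5, 30°): r_1=1.5529, r_2=1.7321, r_3=2.5882, r_4=1.7321, r_5=1.5529, r_6=2.8868, r_7=0.5176 — all match ✓
Only this pose fits every beam.

(x, y, θ) = (4.5, 2.5, 30°)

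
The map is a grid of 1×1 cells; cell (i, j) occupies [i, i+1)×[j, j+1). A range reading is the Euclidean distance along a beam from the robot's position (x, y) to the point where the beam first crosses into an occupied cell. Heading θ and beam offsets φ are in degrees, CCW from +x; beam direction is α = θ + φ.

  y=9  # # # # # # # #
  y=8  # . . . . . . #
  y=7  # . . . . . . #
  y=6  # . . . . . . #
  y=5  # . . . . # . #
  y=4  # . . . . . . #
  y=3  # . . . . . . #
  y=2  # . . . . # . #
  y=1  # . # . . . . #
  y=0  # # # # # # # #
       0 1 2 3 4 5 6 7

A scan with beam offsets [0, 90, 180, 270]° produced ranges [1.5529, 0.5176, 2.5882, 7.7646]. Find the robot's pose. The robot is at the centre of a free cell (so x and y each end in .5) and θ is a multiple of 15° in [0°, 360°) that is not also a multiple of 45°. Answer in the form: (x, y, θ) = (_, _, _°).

Candidates: 45 free-cell centres × 16 headings = 720 poses. Raycast each; keep the one whose scan matches to 4 dp.
  (4.5, 5.5, 15°): beam 1 = 0.5176 ≠ 1.5529 ✗
  (3.5, 5.5, 15°): beam 2 = 3.6235 ≠ 0.5176 ✗
  (5.5, 1.5, 240°): beam 1 = 0.5774 ≠ 1.5529 ✗
  (3.5, 3.5, 60°): beam 1 = 6.3509 ≠ 1.5529 ✗
  …
  (4.5, 1.5, 195°): r_1=1.5529, r_2=0.5176, r_3=2.5882, r_4=7.7646 — all match ✓
Unique over the lattice → pose = (4.5, 1.5, 195°).

(x, y, θ) = (4.5, 1.5, 195°)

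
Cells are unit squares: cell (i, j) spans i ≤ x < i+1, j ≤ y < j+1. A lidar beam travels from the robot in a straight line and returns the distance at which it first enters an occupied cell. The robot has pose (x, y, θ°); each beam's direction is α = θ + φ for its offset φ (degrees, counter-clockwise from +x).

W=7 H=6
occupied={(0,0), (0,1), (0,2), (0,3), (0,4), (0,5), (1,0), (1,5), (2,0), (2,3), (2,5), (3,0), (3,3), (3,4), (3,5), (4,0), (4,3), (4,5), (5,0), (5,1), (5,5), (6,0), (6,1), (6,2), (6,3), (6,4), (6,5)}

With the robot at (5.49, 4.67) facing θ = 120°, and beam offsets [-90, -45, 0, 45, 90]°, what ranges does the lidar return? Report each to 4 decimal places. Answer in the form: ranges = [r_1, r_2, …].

beam 1: φ=-90°, α=30°
  dir = (cos 30°, sin 30°) = (0.8660, 0.5000); from cell (5,4)
  next x-line at t=0.5889, next y-line at t=0.6600; Δt_x=1.1547, Δt_y=2.0000
    x: enter (6,4) at t=0.5889 ← occupied
  → r_1 = 0.5889
beam 2: φ=-45°, α=75°
  dir = (cos 75°, sin 75°) = (0.2588, 0.9659); from cell (5,4)
  next x-line at t=1.9705, next y-line at t=0.3416; Δt_x=3.8637, Δt_y=1.0353
    y: enter (5,5) at t=0.3416 ← occupied
  → r_2 = 0.3416
beam 3: φ=0°, α=120°
  dir = (cos 120°, sin 120°) = (-0.5000, 0.8660); from cell (5,4)
  next x-line at t=0.9800, next y-line at t=0.3811; Δt_x=2.0000, Δt_y=1.1547
    y: enter (5,5) at t=0.3811 ← occupied
  → r_3 = 0.3811
beam 4: φ=45°, α=165°
  dir = (cos 165°, sin 165°) = (-0.9659, 0.2588); from cell (5,4)
  next x-line at t=0.5073, next y-line at t=1.2750; Δt_x=1.0353, Δt_y=3.8637
    x: enter (4,4) at t=0.5073
    y: enter (4,5) at t=1.2750 ← occupied
  → r_4 = 1.2750
beam 5: φ=90°, α=210°
  dir = (cos 210°, sin 210°) = (-0.8660, -0.5000); from cell (5,4)
  next x-line at t=0.5658, next y-line at t=1.3400; Δt_x=1.1547, Δt_y=2.0000
    x: enter (4,4) at t=0.5658
    y: enter (4,3) at t=1.3400 ← occupied
  → r_5 = 1.3400

ranges = [0.5889, 0.3416, 0.3811, 1.2750, 1.3400]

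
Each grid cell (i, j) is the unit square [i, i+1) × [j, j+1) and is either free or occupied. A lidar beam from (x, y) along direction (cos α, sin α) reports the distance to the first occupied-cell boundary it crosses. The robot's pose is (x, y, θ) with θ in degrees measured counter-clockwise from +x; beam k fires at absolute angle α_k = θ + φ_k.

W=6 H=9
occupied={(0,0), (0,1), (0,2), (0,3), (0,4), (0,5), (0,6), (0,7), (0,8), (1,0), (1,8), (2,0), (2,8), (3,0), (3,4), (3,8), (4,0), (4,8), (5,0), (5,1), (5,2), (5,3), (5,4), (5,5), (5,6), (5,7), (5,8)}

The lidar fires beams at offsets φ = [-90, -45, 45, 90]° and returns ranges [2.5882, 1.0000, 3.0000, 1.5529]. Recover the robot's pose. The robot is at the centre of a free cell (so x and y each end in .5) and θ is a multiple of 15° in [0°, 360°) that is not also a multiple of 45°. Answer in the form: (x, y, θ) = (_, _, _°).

(x, y, θ) = (2.5, 3.5, 75°)

The pose lattice has 27·16 = 432 candidates. Test each by forward raycasting.
  (4.5, 7.5, 210°): beam 1 = 0.5774 ≠ 2.5882 ✗
  (2.5, 5.5, 195°): beam 2 = 1.7321 ≠ 1.0000 ✗
  (2.5, 7.5, 210°): beam 1 = 0.5774 ≠ 2.5882 ✗
  (1.5, 3.5, 195°): beam 1 = 1.9319 ≠ 2.5882 ✗
  (3.5, 1.5, 75°): beam 1 = 1.5529 ≠ 2.5882 ✗
  …
  (2.5, 3.5, 75°): r_1=2.5882, r_2=1.0000, r_3=3.0000, r_4=1.5529 — all match ✓
Only this pose fits every beam.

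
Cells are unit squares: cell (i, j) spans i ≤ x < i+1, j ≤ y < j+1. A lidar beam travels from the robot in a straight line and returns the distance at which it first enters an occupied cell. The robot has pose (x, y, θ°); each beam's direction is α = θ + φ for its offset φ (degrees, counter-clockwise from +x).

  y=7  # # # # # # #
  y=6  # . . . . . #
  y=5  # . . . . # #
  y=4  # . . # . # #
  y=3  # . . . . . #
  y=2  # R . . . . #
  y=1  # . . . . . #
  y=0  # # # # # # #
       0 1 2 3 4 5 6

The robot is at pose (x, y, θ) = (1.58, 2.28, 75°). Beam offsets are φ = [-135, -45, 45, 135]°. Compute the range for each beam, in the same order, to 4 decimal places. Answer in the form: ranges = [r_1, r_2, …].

ranges = [1.4780, 3.9491, 1.1600, 0.6697]

beam 1: φ=-135°, α=300°
  d=(0.5000,-0.8660)  start (1,2)  tX=0.8400 tY=0.3233  stride 1/|dx|=2.0000 1/|dy|=1.1547
    cross y-line → (1,1), t=0.3233
    cross x-line → (2,1), t=0.8400
    cross y-line → (2,0), t=1.4780 (wall)
  → r_1 = 1.4780
beam 2: φ=-45°, α=30°
  d=(0.8660,0.5000)  start (1,2)  tX=0.4850 tY=1.4400  stride 1/|dx|=1.1547 1/|dy|=2.0000
    cross x-line → (2,2), t=0.4850
    cross y-line → (2,3), t=1.4400
    cross x-line → (3,3), t=1.6397
    cross x-line → (4,3), t=2.7944
    cross y-line → (4,4), t=3.4400
    cross x-line → (5,4), t=3.9491 (wall)
  → r_2 = 3.9491
beam 3: φ=45°, α=120°
  d=(-0.5000,0.8660)  start (1,2)  tX=1.1600 tY=0.8314  stride 1/|dx|=2.0000 1/|dy|=1.1547
    cross y-line → (1,3), t=0.8314
    cross x-line → (0,3), t=1.1600 (wall)
  → r_3 = 1.1600
beam 4: φ=135°, α=210°
  d=(-0.8660,-0.5000)  start (1,2)  tX=0.6697 tY=0.5600  stride 1/|dx|=1.1547 1/|dy|=2.0000
    cross y-line → (1,1), t=0.5600
    cross x-line → (0,1), t=0.6697 (wall)
  → r_4 = 0.6697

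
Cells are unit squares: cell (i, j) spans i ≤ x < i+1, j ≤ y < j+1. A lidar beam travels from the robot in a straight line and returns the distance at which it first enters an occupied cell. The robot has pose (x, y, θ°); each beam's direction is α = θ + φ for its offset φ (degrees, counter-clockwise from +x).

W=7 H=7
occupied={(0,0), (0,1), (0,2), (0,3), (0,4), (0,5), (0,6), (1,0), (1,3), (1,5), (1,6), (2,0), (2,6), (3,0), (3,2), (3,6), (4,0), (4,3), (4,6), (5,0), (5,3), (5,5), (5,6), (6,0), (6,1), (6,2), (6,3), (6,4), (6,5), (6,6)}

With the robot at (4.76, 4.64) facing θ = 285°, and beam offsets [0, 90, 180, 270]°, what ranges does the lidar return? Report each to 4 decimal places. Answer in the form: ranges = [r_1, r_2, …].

beam 1: φ=0°, α=285°
  dir = (cos 285°, sin 285°) = (0.2588, -0.9659); from cell (4,4)
  next x-line at t=0.9273, next y-line at t=0.6626; Δt_x=3.8637, Δt_y=1.0353
    y: enter (4,3) at t=0.6626 ← occupied
  → r_1 = 0.6626
beam 2: φ=90°, α=15°
  dir = (cos 15°, sin 15°) = (0.9659, 0.2588); from cell (4,4)
  next x-line at t=0.2485, next y-line at t=1.3909; Δt_x=1.0353, Δt_y=3.8637
    x: enter (5,4) at t=0.2485
    x: enter (6,4) at t=1.2837 ← occupied
  → r_2 = 1.2837
beam 3: φ=180°, α=105°
  dir = (cos 105°, sin 105°) = (-0.2588, 0.9659); from cell (4,4)
  next x-line at t=2.9364, next y-line at t=0.3727; Δt_x=3.8637, Δt_y=1.0353
    y: enter (4,5) at t=0.3727
    y: enter (4,6) at t=1.4080 ← occupied
  → r_3 = 1.4080
beam 4: φ=270°, α=195°
  dir = (cos 195°, sin 195°) = (-0.9659, -0.2588); from cell (4,4)
  next x-line at t=0.7868, next y-line at t=2.4728; Δt_x=1.0353, Δt_y=3.8637
    x: enter (3,4) at t=0.7868
    x: enter (2,4) at t=1.8221
    y: enter (2,3) at t=2.4728
    x: enter (1,3) at t=2.8574 ← occupied
  → r_4 = 2.8574

ranges = [0.6626, 1.2837, 1.4080, 2.8574]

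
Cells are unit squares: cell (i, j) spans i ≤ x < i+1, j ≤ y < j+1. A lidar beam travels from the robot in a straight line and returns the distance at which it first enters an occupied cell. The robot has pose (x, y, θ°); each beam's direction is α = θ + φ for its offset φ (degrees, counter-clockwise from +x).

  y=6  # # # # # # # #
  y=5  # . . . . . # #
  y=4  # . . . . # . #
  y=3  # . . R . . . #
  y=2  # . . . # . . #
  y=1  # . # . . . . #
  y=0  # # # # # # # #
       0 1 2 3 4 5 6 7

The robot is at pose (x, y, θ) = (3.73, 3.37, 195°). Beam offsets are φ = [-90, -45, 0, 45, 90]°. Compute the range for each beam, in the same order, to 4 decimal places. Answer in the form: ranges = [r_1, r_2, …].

ranges = [2.7228, 3.1523, 2.8263, 1.5819, 1.0432]

beam 1: φ=-90°, α=105°
  d=(-0.2588,0.9659)  start (3,3)  tX=2.8205 tY=0.6522  stride 1/|dx|=3.8637 1/|dy|=1.0353
    cross y-line → (3,4), t=0.6522
    cross y-line → (3,5), t=1.6875
    cross y-line → (3,6), t=2.7228 (wall)
  → r_1 = 2.7228
beam 2: φ=-45°, α=150°
  d=(-0.8660,0.5000)  start (3,3)  tX=0.8429 tY=1.2600  stride 1/|dx|=1.1547 1/|dy|=2.0000
    cross x-line → (2,3), t=0.8429
    cross y-line → (2,4), t=1.2600
    cross x-line → (1,4), t=1.9976
    cross x-line → (0,4), t=3.1523 (wall)
  → r_2 = 3.1523
beam 3: φ=0°, α=195°
  d=(-0.9659,-0.2588)  start (3,3)  tX=0.7558 tY=1.4296  stride 1/|dx|=1.0353 1/|dy|=3.8637
    cross x-line → (2,3), t=0.7558
    cross y-line → (2,2), t=1.4296
    cross x-line → (1,2), t=1.7910
    cross x-line → (0,2), t=2.8263 (wall)
  → r_3 = 2.8263
beam 4: φ=45°, α=240°
  d=(-0.5000,-0.8660)  start (3,3)  tX=1.4600 tY=0.4272  stride 1/|dx|=2.0000 1/|dy|=1.1547
    cross y-line → (3,2), t=0.4272
    cross x-line → (2,2), t=1.4600
    cross y-line → (2,1), t=1.5819 (wall)
  → r_4 = 1.5819
beam 5: φ=90°, α=285°
  d=(0.2588,-0.9659)  start (3,3)  tX=1.0432 tY=0.3831  stride 1/|dx|=3.8637 1/|dy|=1.0353
    cross y-line → (3,2), t=0.3831
    cross x-line → (4,2), t=1.0432 (wall)
  → r_5 = 1.0432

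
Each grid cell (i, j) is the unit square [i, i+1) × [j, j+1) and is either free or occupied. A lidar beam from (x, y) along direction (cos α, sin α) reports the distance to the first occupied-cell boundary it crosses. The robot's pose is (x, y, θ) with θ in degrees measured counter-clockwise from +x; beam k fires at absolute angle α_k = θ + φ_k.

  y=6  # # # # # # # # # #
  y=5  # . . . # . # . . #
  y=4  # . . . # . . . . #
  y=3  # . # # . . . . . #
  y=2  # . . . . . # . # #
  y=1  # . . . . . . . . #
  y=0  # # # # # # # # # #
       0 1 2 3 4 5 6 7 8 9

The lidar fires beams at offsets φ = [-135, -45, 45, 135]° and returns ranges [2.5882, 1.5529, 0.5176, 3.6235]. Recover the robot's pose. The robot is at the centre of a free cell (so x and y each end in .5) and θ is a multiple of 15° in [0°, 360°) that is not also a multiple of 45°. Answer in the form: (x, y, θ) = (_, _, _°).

Enumerate (i+0.5, j+0.5, θ) over the 33 free cells and 16 admissible headings. For each, cast all 4 beams and compare to the given ranges.
  (1.5, 1.5, 345°): beam 1 = 0.5774 ≠ 2.5882 ✗
  (8.5, 5.5, 345°): beam 1 = 8.6603 ≠ 2.5882 ✗
  (6.5, 3.5, 255°): beam 1 = 2.8868 ≠ 2.5882 ✗
  …
  (1.5, 4.5, 150°): r_1=2.5882, r_2=1.5529, r_3=0.5176, r_4=3.6235 — all match ✓
No second candidate reproduces the full scan.

(x, y, θ) = (1.5, 4.5, 150°)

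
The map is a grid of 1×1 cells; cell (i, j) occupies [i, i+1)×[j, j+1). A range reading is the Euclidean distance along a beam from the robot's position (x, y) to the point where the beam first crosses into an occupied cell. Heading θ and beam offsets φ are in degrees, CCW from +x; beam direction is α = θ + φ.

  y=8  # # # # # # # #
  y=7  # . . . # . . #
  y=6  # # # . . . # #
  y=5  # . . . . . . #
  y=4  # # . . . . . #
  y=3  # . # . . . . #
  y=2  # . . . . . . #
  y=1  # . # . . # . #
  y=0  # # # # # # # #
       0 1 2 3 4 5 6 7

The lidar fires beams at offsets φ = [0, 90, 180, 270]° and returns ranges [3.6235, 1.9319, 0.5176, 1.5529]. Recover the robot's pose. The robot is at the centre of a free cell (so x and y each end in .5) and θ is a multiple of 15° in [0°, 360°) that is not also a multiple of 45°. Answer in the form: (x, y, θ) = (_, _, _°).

(x, y, θ) = (6.5, 4.5, 195°)

Candidates: 34 free-cell centres × 16 headings = 544 poses. Raycast each; keep the one whose scan matches to 4 dp.
  (3.5, 2.5, 210°): beam 1 = 1.0000 ≠ 3.6235 ✗
  (1.5, 7.5, 105°): beam 1 = 0.5176 ≠ 3.6235 ✗
  (3.5, 3.5, 165°): beam 1 = 0.5176 ≠ 3.6235 ✗
  (6.5, 5.5, 300°): beam 1 = 1.0000 ≠ 3.6235 ✗
  (1.5, 2.5, 165°): beam 1 = 0.5176 ≠ 3.6235 ✗
  …
  (6.5, 4.5, 195°): r_1=3.6235, r_2=1.9319, r_3=0.5176, r_4=1.5529 — all match ✓
No second candidate reproduces the full scan.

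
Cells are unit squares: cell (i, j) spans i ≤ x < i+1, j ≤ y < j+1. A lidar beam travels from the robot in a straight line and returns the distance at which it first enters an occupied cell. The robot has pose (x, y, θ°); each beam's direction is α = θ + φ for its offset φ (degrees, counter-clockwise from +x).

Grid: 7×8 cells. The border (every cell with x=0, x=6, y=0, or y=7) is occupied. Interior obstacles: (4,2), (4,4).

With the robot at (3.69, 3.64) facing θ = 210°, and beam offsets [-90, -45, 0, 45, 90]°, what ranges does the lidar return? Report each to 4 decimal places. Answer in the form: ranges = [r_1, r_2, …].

ranges = [3.8798, 2.7849, 3.1061, 2.7331, 0.7390]

beam 1: φ=-90°, α=120°
  cosα=-0.5000 sinα=0.8660 | (3,3) | tMaxX 1.3800 tMaxY 0.4157 | tΔX 2.0000 tΔY 1.1547
    t=0.4157 [y] (3,4)
    t=1.3800 [x] (2,4)
    t=1.5704 [y] (2,5)
    t=2.7251 [y] (2,6)
    t=3.3800 [x] (1,6)
    t=3.8798 [y] (1,7) — stop
  → r_1 = 3.8798
beam 2: φ=-45°, α=165°
  cosα=-0.9659 sinα=0.2588 | (3,3) | tMaxX 0.7143 tMaxY 1.3909 | tΔX 1.0353 tΔY 3.8637
    t=0.7143 [x] (2,3)
    t=1.3909 [y] (2,4)
    t=1.7496 [x] (1,4)
    t=2.7849 [x] (0,4) — stop
  → r_2 = 2.7849
beam 3: φ=0°, α=210°
  cosα=-0.8660 sinα=-0.5000 | (3,3) | tMaxX 0.7967 tMaxY 1.2800 | tΔX 1.1547 tΔY 2.0000
    t=0.7967 [x] (2,3)
    t=1.2800 [y] (2,2)
    t=1.9514 [x] (1,2)
    t=3.1061 [x] (0,2) — stop
  → r_3 = 3.1061
beam 4: φ=45°, α=255°
  cosα=-0.2588 sinα=-0.9659 | (3,3) | tMaxX 2.6660 tMaxY 0.6626 | tΔX 3.8637 tΔY 1.0353
    t=0.6626 [y] (3,2)
    t=1.6979 [y] (3,1)
    t=2.6660 [x] (2,1)
    t=2.7331 [y] (2,0) — stop
  → r_4 = 2.7331
beam 5: φ=90°, α=300°
  cosα=0.5000 sinα=-0.8660 | (3,3) | tMaxX 0.6200 tMaxY 0.7390 | tΔX 2.0000 tΔY 1.1547
    t=0.6200 [x] (4,3)
    t=0.7390 [y] (4,2) — stop
  → r_5 = 0.7390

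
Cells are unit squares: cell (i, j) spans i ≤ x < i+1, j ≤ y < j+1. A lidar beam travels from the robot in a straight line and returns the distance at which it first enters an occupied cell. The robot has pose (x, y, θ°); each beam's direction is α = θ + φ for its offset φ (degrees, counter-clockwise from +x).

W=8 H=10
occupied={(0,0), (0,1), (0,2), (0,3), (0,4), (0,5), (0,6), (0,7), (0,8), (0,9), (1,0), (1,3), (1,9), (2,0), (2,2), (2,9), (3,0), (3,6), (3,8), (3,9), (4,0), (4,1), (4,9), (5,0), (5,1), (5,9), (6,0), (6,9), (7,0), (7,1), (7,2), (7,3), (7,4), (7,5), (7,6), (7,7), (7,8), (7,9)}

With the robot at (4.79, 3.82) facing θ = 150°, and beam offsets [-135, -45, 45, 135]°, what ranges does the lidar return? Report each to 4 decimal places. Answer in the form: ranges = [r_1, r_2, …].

ranges = [2.2880, 3.0523, 2.8884, 1.8842]

beam 1: φ=-135°, α=15°
  cosα=0.9659 sinα=0.2588 | (4,3) | tMaxX 0.2174 tMaxY 0.6955 | tΔX 1.0353 tΔY 3.8637
    t=0.2174 [x] (5,3)
    t=0.6955 [y] (5,4)
    t=1.2527 [x] (6,4)
    t=2.2880 [x] (7,4) — stop
  → r_1 = 2.2880
beam 2: φ=-45°, α=105°
  cosα=-0.2588 sinα=0.9659 | (4,3) | tMaxX 3.0523 tMaxY 0.1863 | tΔX 3.8637 tΔY 1.0353
    t=0.1863 [y] (4,4)
    t=1.2216 [y] (4,5)
    t=2.2569 [y] (4,6)
    t=3.0523 [x] (3,6) — stop
  → r_2 = 3.0523
beam 3: φ=45°, α=195°
  cosα=-0.9659 sinα=-0.2588 | (4,3) | tMaxX 0.8179 tMaxY 3.1682 | tΔX 1.0353 tΔY 3.8637
    t=0.8179 [x] (3,3)
    t=1.8531 [x] (2,3)
    t=2.8884 [x] (1,3) — stop
  → r_3 = 2.8884
beam 4: φ=135°, α=285°
  cosα=0.2588 sinα=-0.9659 | (4,3) | tMaxX 0.8114 tMaxY 0.8489 | tΔX 3.8637 tΔY 1.0353
    t=0.8114 [x] (5,3)
    t=0.8489 [y] (5,2)
    t=1.8842 [y] (5,1) — stop
  → r_4 = 1.8842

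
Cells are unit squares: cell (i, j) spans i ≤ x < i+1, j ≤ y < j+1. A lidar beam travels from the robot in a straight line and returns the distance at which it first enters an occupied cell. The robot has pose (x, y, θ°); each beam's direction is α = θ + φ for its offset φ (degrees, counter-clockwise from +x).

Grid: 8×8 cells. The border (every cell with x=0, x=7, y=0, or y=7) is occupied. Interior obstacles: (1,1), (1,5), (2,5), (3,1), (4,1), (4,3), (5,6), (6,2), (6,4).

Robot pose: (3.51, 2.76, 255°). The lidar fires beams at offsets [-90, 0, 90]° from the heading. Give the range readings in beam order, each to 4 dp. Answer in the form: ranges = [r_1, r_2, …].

ranges = [2.5985, 0.7868, 2.5778]

beam 1: φ=-90°, α=165°
  cosα=-0.9659 sinα=0.2588 | (3,2) | tMaxX 0.5280 tMaxY 0.9273 | tΔX 1.0353 tΔY 3.8637
    t=0.5280 [x] (2,2)
    t=0.9273 [y] (2,3)
    t=1.5633 [x] (1,3)
    t=2.5985 [x] (0,3) — stop
  → r_1 = 2.5985
beam 2: φ=0°, α=255°
  cosα=-0.2588 sinα=-0.9659 | (3,2) | tMaxX 1.9705 tMaxY 0.7868 | tΔX 3.8637 tΔY 1.0353
    t=0.7868 [y] (3,1) — stop
  → r_2 = 0.7868
beam 3: φ=90°, α=345°
  cosα=0.9659 sinα=-0.2588 | (3,2) | tMaxX 0.5073 tMaxY 2.9364 | tΔX 1.0353 tΔY 3.8637
    t=0.5073 [x] (4,2)
    t=1.5426 [x] (5,2)
    t=2.5778 [x] (6,2) — stop
  → r_3 = 2.5778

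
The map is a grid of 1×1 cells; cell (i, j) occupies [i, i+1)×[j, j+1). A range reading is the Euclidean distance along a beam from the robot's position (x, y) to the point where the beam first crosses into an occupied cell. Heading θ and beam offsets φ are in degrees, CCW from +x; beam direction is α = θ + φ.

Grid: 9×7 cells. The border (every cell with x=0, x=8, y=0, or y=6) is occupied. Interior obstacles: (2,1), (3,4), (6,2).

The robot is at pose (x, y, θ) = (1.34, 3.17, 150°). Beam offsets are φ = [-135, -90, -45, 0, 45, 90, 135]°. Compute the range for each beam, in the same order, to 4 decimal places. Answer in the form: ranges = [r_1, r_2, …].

ranges = [6.8949, 3.2678, 1.3137, 0.3926, 0.3520, 0.6800, 2.2465]

beam 1: φ=-135°, α=15°
  d=(0.9659,0.2588)  start (1,3)  tX=0.6833 tY=3.2069  stride 1/|dx|=1.0353 1/|dy|=3.8637
    cross x-line → (2,3), t=0.6833
    cross x-line → (3,3), t=1.7186
    cross x-line → (4,3), t=2.7538
    cross y-line → (4,4), t=3.2069
    cross x-line → (5,4), t=3.7891
    cross x-line → (6,4), t=4.8244
    cross x-line → (7,4), t=5.8597
    cross x-line → (8,4), t=6.8949 (wall)
  → r_1 = 6.8949
beam 2: φ=-90°, α=60°
  d=(0.5000,0.8660)  start (1,3)  tX=1.3200 tY=0.9584  stride 1/|dx|=2.0000 1/|dy|=1.1547
    cross y-line → (1,4), t=0.9584
    cross x-line → (2,4), t=1.3200
    cross y-line → (2,5), t=2.1131
    cross y-line → (2,6), t=3.2678 (wall)
  → r_2 = 3.2678
beam 3: φ=-45°, α=105°
  d=(-0.2588,0.9659)  start (1,3)  tX=1.3137 tY=0.8593  stride 1/|dx|=3.8637 1/|dy|=1.0353
    cross y-line → (1,4), t=0.8593
    cross x-line → (0,4), t=1.3137 (wall)
  → r_3 = 1.3137
beam 4: φ=0°, α=150°
  d=(-0.8660,0.5000)  start (1,3)  tX=0.3926 tY=1.6600  stride 1/|dx|=1.1547 1/|dy|=2.0000
    cross x-line → (0,3), t=0.3926 (wall)
  → r_4 = 0.3926
beam 5: φ=45°, α=195°
  d=(-0.9659,-0.2588)  start (1,3)  tX=0.3520 tY=0.6568  stride 1/|dx|=1.0353 1/|dy|=3.8637
    cross x-line → (0,3), t=0.3520 (wall)
  → r_5 = 0.3520
beam 6: φ=90°, α=240°
  d=(-0.5000,-0.8660)  start (1,3)  tX=0.6800 tY=0.1963  stride 1/|dx|=2.0000 1/|dy|=1.1547
    cross y-line → (1,2), t=0.1963
    cross x-line → (0,2), t=0.6800 (wall)
  → r_6 = 0.6800
beam 7: φ=135°, α=285°
  d=(0.2588,-0.9659)  start (1,3)  tX=2.5500 tY=0.1760  stride 1/|dx|=3.8637 1/|dy|=1.0353
    cross y-line → (1,2), t=0.1760
    cross y-line → (1,1), t=1.2113
    cross y-line → (1,0), t=2.2465 (wall)
  → r_7 = 2.2465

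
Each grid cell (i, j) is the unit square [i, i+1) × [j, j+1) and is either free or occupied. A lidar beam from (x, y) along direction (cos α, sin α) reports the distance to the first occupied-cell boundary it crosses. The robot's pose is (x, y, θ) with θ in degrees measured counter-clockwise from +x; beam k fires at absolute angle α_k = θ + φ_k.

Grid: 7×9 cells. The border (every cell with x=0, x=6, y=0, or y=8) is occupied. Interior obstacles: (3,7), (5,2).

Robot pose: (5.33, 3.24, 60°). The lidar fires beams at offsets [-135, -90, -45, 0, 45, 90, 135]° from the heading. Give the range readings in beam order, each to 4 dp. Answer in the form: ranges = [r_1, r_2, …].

beam 1: φ=-135°, α=285°
  direction (0.2588, -0.9659); cell (5,3); t to first gridline: x 2.5887, y 0.2485 (then +3.8637 / +1.0353)
    (5,2) via y @ 0.2485  # hit
  → r_1 = 0.2485
beam 2: φ=-90°, α=330°
  direction (0.8660, -0.5000); cell (5,3); t to first gridline: x 0.7736, y 0.4800 (then +1.1547 / +2.0000)
    (5,2) via y @ 0.4800  # hit
  → r_2 = 0.4800
beam 3: φ=-45°, α=15°
  direction (0.9659, 0.2588); cell (5,3); t to first gridline: x 0.6936, y 2.9364 (then +1.0353 / +3.8637)
    (6,3) via x @ 0.6936  # hit
  → r_3 = 0.6936
beam 4: φ=0°, α=60°
  direction (0.5000, 0.8660); cell (5,3); t to first gridline: x 1.3400, y 0.8776 (then +2.0000 / +1.1547)
    (5,4) via y @ 0.8776
    (6,4) via x @ 1.3400  # hit
  → r_4 = 1.3400
beam 5: φ=45°, α=105°
  direction (-0.2588, 0.9659); cell (5,3); t to first gridline: x 1.2750, y 0.7868 (then +3.8637 / +1.0353)
    (5,4) via y @ 0.7868
    (4,4) via x @ 1.2750
    (4,5) via y @ 1.8221
    (4,6) via y @ 2.8574
    (4,7) via y @ 3.8926
    (4,8) via y @ 4.9279  # hit
  → r_5 = 4.9279
beam 6: φ=90°, α=150°
  direction (-0.8660, 0.5000); cell (5,3); t to first gridline: x 0.3811, y 1.5200 (then +1.1547 / +2.0000)
    (4,3) via x @ 0.3811
    (4,4) via y @ 1.5200
    (3,4) via x @ 1.5358
    (2,4) via x @ 2.6905
    (2,5) via y @ 3.5200
    (1,5) via x @ 3.8452
    (0,5) via x @ 4.9999  # hit
  → r_6 = 4.9999
beam 7: φ=135°, α=195°
  direction (-0.9659, -0.2588); cell (5,3); t to first gridline: x 0.3416, y 0.9273 (then +1.0353 / +3.8637)
    (4,3) via x @ 0.3416
    (4,2) via y @ 0.9273
    (3,2) via x @ 1.3769
    (2,2) via x @ 2.4122
    (1,2) via x @ 3.4475
    (0,2) via x @ 4.4827  # hit
  → r_7 = 4.4827

ranges = [0.2485, 0.4800, 0.6936, 1.3400, 4.9279, 4.9999, 4.4827]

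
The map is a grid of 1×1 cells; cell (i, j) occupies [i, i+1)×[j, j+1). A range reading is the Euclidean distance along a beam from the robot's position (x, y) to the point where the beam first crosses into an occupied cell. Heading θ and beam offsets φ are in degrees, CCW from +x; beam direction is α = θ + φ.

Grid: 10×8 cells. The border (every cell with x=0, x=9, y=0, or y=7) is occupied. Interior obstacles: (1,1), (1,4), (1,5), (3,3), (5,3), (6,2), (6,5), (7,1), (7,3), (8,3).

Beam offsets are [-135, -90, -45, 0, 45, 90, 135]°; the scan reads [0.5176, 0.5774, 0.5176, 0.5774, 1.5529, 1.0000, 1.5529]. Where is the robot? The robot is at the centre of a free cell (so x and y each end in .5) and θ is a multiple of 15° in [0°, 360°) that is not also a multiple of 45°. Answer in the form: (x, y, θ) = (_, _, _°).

Enumerate (i+0.5, j+0.5, θ) over the 38 free cells and 16 admissible headings. For each, cast all 7 beams and compare to the given ranges.
  (2.5, 1.5, 240°): beam 1 = 2.5882 ≠ 0.5176 ✗
  (5.5, 2.5, 240°): beam 2 = 1.7321 ≠ 0.5774 ✗
  (2.5, 3.5, 255°): beam 1 = 1.0000 ≠ 0.5176 ✗
  …
  (8.5, 2.5, 120°): r_1=0.5176, r_2=0.5774, r_3=0.5176, r_4=0.5774, r_5=1.5529, r_6=1.0000, r_7=1.5529 — all match ✓
Unique over the lattice → pose = (8.5, 2.5, 120°).

(x, y, θ) = (8.5, 2.5, 120°)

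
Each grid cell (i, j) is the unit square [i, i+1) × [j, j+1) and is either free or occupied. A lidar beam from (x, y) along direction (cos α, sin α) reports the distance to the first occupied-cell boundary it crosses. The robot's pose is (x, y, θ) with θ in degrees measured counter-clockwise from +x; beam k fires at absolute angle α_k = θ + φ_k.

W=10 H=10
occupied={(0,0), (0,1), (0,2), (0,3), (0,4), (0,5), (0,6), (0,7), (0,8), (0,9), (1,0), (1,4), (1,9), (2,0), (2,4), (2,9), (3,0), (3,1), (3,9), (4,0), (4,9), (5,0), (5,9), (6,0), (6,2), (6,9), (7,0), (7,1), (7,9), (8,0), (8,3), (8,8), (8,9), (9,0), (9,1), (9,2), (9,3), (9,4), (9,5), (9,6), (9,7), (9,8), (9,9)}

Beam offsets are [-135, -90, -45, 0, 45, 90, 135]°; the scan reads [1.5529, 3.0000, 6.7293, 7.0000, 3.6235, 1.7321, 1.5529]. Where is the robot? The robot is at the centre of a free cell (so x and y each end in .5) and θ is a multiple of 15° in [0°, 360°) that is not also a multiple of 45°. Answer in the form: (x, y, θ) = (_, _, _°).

Candidates: 57 free-cell centres × 16 headings = 912 poses. Raycast each; keep the one whose scan matches to 4 dp.
  (1.5, 7.5, 330°): beam 1 = 0.5176 ≠ 1.5529 ✗
  (5.5, 8.5, 105°): beam 1 = 4.0415 ≠ 1.5529 ✗
  (8.5, 5.5, 165°): beam 1 = 0.5774 ≠ 1.5529 ✗
  …
  (7.5, 7.5, 240°): r_1=1.5529, r_2=3.0000, r_3=6.7293, r_4=7.0000, r_5=3.6235, r_6=1.7321, r_7=1.5529 — all match ✓
No second candidate reproduces the full scan.

(x, y, θ) = (7.5, 7.5, 240°)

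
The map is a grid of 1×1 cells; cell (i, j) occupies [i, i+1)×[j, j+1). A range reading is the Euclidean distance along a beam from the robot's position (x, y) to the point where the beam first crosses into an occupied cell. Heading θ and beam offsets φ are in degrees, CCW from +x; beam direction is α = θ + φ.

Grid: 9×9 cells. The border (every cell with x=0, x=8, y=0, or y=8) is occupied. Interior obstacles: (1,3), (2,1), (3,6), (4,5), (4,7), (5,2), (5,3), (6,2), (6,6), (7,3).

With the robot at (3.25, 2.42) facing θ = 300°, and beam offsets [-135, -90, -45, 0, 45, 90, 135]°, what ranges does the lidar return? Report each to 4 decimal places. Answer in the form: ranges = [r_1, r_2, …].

ranges = [2.2409, 0.8400, 0.9659, 1.6397, 4.9176, 2.0207, 2.8978]

beam 1: φ=-135°, α=165°
  direction (-0.9659, 0.2588); cell (3,2); t to first gridline: x 0.2588, y 2.2409 (then +1.0353 / +3.8637)
    (2,2) via x @ 0.2588
    (1,2) via x @ 1.2941
    (1,3) via y @ 2.2409  # hit
  → r_1 = 2.2409
beam 2: φ=-90°, α=210°
  direction (-0.8660, -0.5000); cell (3,2); t to first gridline: x 0.2887, y 0.8400 (then +1.1547 / +2.0000)
    (2,2) via x @ 0.2887
    (2,1) via y @ 0.8400  # hit
  → r_2 = 0.8400
beam 3: φ=-45°, α=255°
  direction (-0.2588, -0.9659); cell (3,2); t to first gridline: x 0.9659, y 0.4348 (then +3.8637 / +1.0353)
    (3,1) via y @ 0.4348
    (2,1) via x @ 0.9659  # hit
  → r_3 = 0.9659
beam 4: φ=0°, α=300°
  direction (0.5000, -0.8660); cell (3,2); t to first gridline: x 1.5000, y 0.4850 (then +2.0000 / +1.1547)
    (3,1) via y @ 0.4850
    (4,1) via x @ 1.5000
    (4,0) via y @ 1.6397  # hit
  → r_4 = 1.6397
beam 5: φ=45°, α=345°
  direction (0.9659, -0.2588); cell (3,2); t to first gridline: x 0.7765, y 1.6228 (then +1.0353 / +3.8637)
    (4,2) via x @ 0.7765
    (4,1) via y @ 1.6228
    (5,1) via x @ 1.8117
    (6,1) via x @ 2.8470
    (7,1) via x @ 3.8823
    (8,1) via x @ 4.9176  # hit
  → r_5 = 4.9176
beam 6: φ=90°, α=30°
  direction (0.8660, 0.5000); cell (3,2); t to first gridline: x 0.8660, y 1.1600 (then +1.1547 / +2.0000)
    (4,2) via x @ 0.8660
    (4,3) via y @ 1.1600
    (5,3) via x @ 2.0207  # hit
  → r_6 = 2.0207
beam 7: φ=135°, α=75°
  direction (0.2588, 0.9659); cell (3,2); t to first gridline: x 2.8978, y 0.6005 (then +3.8637 / +1.0353)
    (3,3) via y @ 0.6005
    (3,4) via y @ 1.6357
    (3,5) via y @ 2.6710
    (4,5) via x @ 2.8978  # hit
  → r_7 = 2.8978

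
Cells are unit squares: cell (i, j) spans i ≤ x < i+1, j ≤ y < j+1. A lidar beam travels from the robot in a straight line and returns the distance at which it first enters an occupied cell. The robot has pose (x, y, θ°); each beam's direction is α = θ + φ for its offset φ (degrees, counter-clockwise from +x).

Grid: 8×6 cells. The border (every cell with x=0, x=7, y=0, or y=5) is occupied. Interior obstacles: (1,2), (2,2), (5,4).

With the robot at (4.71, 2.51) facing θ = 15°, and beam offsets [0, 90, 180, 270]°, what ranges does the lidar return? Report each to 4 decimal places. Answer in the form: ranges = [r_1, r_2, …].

ranges = [2.3708, 2.5778, 1.7703, 1.5633]

beam 1: φ=0°, α=15°
  dir = (cos 15°, sin 15°) = (0.9659, 0.2588); from cell (4,2)
  next x-line at t=0.3002, next y-line at t=1.8932; Δt_x=1.0353, Δt_y=3.8637
    x: enter (5,2) at t=0.3002
    x: enter (6,2) at t=1.3355
    y: enter (6,3) at t=1.8932
    x: enter (7,3) at t=2.3708 ← occupied
  → r_1 = 2.3708
beam 2: φ=90°, α=105°
  dir = (cos 105°, sin 105°) = (-0.2588, 0.9659); from cell (4,2)
  next x-line at t=2.7432, next y-line at t=0.5073; Δt_x=3.8637, Δt_y=1.0353
    y: enter (4,3) at t=0.5073
    y: enter (4,4) at t=1.5426
    y: enter (4,5) at t=2.5778 ← occupied
  → r_2 = 2.5778
beam 3: φ=180°, α=195°
  dir = (cos 195°, sin 195°) = (-0.9659, -0.2588); from cell (4,2)
  next x-line at t=0.7350, next y-line at t=1.9705; Δt_x=1.0353, Δt_y=3.8637
    x: enter (3,2) at t=0.7350
    x: enter (2,2) at t=1.7703 ← occupied
  → r_3 = 1.7703
beam 4: φ=270°, α=285°
  dir = (cos 285°, sin 285°) = (0.2588, -0.9659); from cell (4,2)
  next x-line at t=1.1205, next y-line at t=0.5280; Δt_x=3.8637, Δt_y=1.0353
    y: enter (4,1) at t=0.5280
    x: enter (5,1) at t=1.1205
    y: enter (5,0) at t=1.5633 ← occupied
  → r_4 = 1.5633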